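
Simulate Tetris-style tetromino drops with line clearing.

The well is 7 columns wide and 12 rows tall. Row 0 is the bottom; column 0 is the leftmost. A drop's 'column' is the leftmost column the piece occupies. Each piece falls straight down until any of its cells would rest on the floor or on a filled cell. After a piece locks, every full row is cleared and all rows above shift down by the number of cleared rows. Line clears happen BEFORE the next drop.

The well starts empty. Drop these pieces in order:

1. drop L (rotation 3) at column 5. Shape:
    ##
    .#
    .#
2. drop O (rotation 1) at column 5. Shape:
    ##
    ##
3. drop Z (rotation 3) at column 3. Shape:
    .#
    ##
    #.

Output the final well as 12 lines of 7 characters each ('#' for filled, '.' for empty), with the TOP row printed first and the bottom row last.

Drop 1: L rot3 at col 5 lands with bottom-row=0; cleared 0 line(s) (total 0); column heights now [0 0 0 0 0 3 3], max=3
Drop 2: O rot1 at col 5 lands with bottom-row=3; cleared 0 line(s) (total 0); column heights now [0 0 0 0 0 5 5], max=5
Drop 3: Z rot3 at col 3 lands with bottom-row=0; cleared 0 line(s) (total 0); column heights now [0 0 0 2 3 5 5], max=5

Answer: .......
.......
.......
.......
.......
.......
.......
.....##
.....##
....###
...##.#
...#..#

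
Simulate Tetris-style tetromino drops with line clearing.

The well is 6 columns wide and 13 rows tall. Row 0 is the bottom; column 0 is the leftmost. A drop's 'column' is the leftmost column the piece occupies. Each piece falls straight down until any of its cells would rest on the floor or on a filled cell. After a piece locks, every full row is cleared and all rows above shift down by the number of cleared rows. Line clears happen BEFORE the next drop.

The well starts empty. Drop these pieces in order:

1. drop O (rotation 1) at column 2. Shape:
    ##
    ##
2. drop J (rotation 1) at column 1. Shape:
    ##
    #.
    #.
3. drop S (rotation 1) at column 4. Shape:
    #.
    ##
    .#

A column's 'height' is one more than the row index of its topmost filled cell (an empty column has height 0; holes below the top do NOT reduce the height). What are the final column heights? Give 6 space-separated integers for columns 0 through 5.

Answer: 0 3 3 2 3 2

Derivation:
Drop 1: O rot1 at col 2 lands with bottom-row=0; cleared 0 line(s) (total 0); column heights now [0 0 2 2 0 0], max=2
Drop 2: J rot1 at col 1 lands with bottom-row=0; cleared 0 line(s) (total 0); column heights now [0 3 3 2 0 0], max=3
Drop 3: S rot1 at col 4 lands with bottom-row=0; cleared 0 line(s) (total 0); column heights now [0 3 3 2 3 2], max=3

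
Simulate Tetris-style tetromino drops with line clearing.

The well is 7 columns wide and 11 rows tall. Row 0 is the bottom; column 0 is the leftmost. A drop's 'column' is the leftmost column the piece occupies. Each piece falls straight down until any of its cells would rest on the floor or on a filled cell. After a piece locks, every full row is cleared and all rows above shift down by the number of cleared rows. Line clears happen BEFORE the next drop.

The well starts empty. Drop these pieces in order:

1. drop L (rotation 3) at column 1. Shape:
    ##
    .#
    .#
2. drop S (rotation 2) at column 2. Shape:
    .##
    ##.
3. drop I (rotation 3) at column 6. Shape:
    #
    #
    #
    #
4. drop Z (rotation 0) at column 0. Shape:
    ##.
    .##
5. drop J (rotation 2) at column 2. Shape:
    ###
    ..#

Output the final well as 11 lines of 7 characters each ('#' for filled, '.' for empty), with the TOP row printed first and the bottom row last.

Drop 1: L rot3 at col 1 lands with bottom-row=0; cleared 0 line(s) (total 0); column heights now [0 3 3 0 0 0 0], max=3
Drop 2: S rot2 at col 2 lands with bottom-row=3; cleared 0 line(s) (total 0); column heights now [0 3 4 5 5 0 0], max=5
Drop 3: I rot3 at col 6 lands with bottom-row=0; cleared 0 line(s) (total 0); column heights now [0 3 4 5 5 0 4], max=5
Drop 4: Z rot0 at col 0 lands with bottom-row=4; cleared 0 line(s) (total 0); column heights now [6 6 5 5 5 0 4], max=6
Drop 5: J rot2 at col 2 lands with bottom-row=5; cleared 0 line(s) (total 0); column heights now [6 6 7 7 7 0 4], max=7

Answer: .......
.......
.......
.......
..###..
##..#..
.####..
..##..#
.##...#
..#...#
..#...#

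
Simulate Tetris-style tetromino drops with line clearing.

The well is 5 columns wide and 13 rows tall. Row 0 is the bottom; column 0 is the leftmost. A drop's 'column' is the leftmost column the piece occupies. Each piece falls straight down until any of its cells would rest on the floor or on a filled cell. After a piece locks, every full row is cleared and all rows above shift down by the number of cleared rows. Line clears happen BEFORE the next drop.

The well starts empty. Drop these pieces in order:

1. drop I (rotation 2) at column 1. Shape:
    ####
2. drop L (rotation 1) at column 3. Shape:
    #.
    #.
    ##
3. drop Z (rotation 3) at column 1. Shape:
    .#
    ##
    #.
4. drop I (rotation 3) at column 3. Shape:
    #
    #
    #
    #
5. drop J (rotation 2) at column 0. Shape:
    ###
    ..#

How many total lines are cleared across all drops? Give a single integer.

Answer: 0

Derivation:
Drop 1: I rot2 at col 1 lands with bottom-row=0; cleared 0 line(s) (total 0); column heights now [0 1 1 1 1], max=1
Drop 2: L rot1 at col 3 lands with bottom-row=1; cleared 0 line(s) (total 0); column heights now [0 1 1 4 2], max=4
Drop 3: Z rot3 at col 1 lands with bottom-row=1; cleared 0 line(s) (total 0); column heights now [0 3 4 4 2], max=4
Drop 4: I rot3 at col 3 lands with bottom-row=4; cleared 0 line(s) (total 0); column heights now [0 3 4 8 2], max=8
Drop 5: J rot2 at col 0 lands with bottom-row=4; cleared 0 line(s) (total 0); column heights now [6 6 6 8 2], max=8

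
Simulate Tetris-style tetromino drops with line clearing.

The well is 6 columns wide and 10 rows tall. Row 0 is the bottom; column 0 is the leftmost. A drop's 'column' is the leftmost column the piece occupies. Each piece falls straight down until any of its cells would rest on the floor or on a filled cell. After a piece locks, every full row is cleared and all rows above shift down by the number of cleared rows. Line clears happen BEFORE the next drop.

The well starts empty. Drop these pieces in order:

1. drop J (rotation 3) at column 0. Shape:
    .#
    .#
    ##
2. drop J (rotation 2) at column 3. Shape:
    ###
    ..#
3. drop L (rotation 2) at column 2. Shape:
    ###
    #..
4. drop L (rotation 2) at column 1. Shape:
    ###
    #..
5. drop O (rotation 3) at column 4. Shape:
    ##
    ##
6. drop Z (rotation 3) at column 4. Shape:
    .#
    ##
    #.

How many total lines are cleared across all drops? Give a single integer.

Drop 1: J rot3 at col 0 lands with bottom-row=0; cleared 0 line(s) (total 0); column heights now [1 3 0 0 0 0], max=3
Drop 2: J rot2 at col 3 lands with bottom-row=0; cleared 0 line(s) (total 0); column heights now [1 3 0 2 2 2], max=3
Drop 3: L rot2 at col 2 lands with bottom-row=1; cleared 0 line(s) (total 0); column heights now [1 3 3 3 3 2], max=3
Drop 4: L rot2 at col 1 lands with bottom-row=3; cleared 0 line(s) (total 0); column heights now [1 5 5 5 3 2], max=5
Drop 5: O rot3 at col 4 lands with bottom-row=3; cleared 0 line(s) (total 0); column heights now [1 5 5 5 5 5], max=5
Drop 6: Z rot3 at col 4 lands with bottom-row=5; cleared 0 line(s) (total 0); column heights now [1 5 5 5 7 8], max=8

Answer: 0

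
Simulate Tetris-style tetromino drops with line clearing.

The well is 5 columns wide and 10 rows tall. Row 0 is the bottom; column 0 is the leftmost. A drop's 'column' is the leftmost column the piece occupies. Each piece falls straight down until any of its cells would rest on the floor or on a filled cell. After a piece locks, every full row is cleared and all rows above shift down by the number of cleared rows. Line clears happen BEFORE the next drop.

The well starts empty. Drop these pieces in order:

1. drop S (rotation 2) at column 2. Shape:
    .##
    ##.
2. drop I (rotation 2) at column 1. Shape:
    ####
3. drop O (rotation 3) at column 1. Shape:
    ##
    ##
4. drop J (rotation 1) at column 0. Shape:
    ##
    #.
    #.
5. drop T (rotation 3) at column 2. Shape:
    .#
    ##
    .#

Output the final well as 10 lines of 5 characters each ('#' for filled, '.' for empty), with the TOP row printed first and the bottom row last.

Drop 1: S rot2 at col 2 lands with bottom-row=0; cleared 0 line(s) (total 0); column heights now [0 0 1 2 2], max=2
Drop 2: I rot2 at col 1 lands with bottom-row=2; cleared 0 line(s) (total 0); column heights now [0 3 3 3 3], max=3
Drop 3: O rot3 at col 1 lands with bottom-row=3; cleared 0 line(s) (total 0); column heights now [0 5 5 3 3], max=5
Drop 4: J rot1 at col 0 lands with bottom-row=3; cleared 0 line(s) (total 0); column heights now [6 6 5 3 3], max=6
Drop 5: T rot3 at col 2 lands with bottom-row=4; cleared 0 line(s) (total 0); column heights now [6 6 6 7 3], max=7

Answer: .....
.....
.....
...#.
####.
####.
###..
.####
...##
..##.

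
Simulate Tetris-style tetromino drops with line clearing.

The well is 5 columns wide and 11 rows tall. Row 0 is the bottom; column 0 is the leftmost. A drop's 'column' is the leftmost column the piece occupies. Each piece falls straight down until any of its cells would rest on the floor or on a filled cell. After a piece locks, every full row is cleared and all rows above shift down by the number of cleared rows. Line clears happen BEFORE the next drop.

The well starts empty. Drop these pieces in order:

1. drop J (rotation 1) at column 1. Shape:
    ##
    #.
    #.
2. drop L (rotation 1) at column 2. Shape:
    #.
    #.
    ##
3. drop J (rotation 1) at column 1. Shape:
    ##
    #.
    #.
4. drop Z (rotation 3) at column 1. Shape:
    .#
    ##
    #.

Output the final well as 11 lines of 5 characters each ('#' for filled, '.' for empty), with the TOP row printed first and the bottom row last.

Answer: .....
..#..
.##..
.#...
.##..
.##..
.##..
..##.
.##..
.#...
.#...

Derivation:
Drop 1: J rot1 at col 1 lands with bottom-row=0; cleared 0 line(s) (total 0); column heights now [0 3 3 0 0], max=3
Drop 2: L rot1 at col 2 lands with bottom-row=3; cleared 0 line(s) (total 0); column heights now [0 3 6 4 0], max=6
Drop 3: J rot1 at col 1 lands with bottom-row=4; cleared 0 line(s) (total 0); column heights now [0 7 7 4 0], max=7
Drop 4: Z rot3 at col 1 lands with bottom-row=7; cleared 0 line(s) (total 0); column heights now [0 9 10 4 0], max=10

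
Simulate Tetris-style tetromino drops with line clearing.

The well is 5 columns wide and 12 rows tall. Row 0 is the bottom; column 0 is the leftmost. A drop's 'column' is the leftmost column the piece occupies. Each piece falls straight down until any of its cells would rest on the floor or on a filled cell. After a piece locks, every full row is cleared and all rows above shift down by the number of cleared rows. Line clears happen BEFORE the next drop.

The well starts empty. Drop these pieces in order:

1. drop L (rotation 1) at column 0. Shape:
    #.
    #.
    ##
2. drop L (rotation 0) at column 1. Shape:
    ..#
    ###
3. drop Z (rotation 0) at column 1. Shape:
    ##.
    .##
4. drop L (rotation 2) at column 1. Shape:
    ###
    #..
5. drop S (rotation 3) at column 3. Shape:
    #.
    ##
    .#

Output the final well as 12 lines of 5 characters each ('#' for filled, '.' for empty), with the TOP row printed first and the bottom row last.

Drop 1: L rot1 at col 0 lands with bottom-row=0; cleared 0 line(s) (total 0); column heights now [3 1 0 0 0], max=3
Drop 2: L rot0 at col 1 lands with bottom-row=1; cleared 0 line(s) (total 0); column heights now [3 2 2 3 0], max=3
Drop 3: Z rot0 at col 1 lands with bottom-row=3; cleared 0 line(s) (total 0); column heights now [3 5 5 4 0], max=5
Drop 4: L rot2 at col 1 lands with bottom-row=5; cleared 0 line(s) (total 0); column heights now [3 7 7 7 0], max=7
Drop 5: S rot3 at col 3 lands with bottom-row=6; cleared 0 line(s) (total 0); column heights now [3 7 7 9 8], max=9

Answer: .....
.....
.....
...#.
...##
.####
.#...
.##..
..##.
#..#.
####.
##...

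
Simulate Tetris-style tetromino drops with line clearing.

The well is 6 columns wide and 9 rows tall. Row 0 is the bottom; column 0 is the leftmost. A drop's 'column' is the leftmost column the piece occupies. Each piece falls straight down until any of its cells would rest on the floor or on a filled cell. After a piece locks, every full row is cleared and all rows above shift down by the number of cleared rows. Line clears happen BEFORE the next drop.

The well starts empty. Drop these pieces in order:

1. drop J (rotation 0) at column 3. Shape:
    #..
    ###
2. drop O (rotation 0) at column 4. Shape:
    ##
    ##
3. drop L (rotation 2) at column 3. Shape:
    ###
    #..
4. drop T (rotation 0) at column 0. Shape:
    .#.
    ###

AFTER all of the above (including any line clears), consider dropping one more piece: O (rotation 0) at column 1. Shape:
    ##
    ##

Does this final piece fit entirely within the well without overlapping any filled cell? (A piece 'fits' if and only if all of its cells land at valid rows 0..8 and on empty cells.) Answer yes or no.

Drop 1: J rot0 at col 3 lands with bottom-row=0; cleared 0 line(s) (total 0); column heights now [0 0 0 2 1 1], max=2
Drop 2: O rot0 at col 4 lands with bottom-row=1; cleared 0 line(s) (total 0); column heights now [0 0 0 2 3 3], max=3
Drop 3: L rot2 at col 3 lands with bottom-row=2; cleared 0 line(s) (total 0); column heights now [0 0 0 4 4 4], max=4
Drop 4: T rot0 at col 0 lands with bottom-row=0; cleared 1 line(s) (total 1); column heights now [0 1 0 3 3 3], max=3
Test piece O rot0 at col 1 (width 2): heights before test = [0 1 0 3 3 3]; fits = True

Answer: yes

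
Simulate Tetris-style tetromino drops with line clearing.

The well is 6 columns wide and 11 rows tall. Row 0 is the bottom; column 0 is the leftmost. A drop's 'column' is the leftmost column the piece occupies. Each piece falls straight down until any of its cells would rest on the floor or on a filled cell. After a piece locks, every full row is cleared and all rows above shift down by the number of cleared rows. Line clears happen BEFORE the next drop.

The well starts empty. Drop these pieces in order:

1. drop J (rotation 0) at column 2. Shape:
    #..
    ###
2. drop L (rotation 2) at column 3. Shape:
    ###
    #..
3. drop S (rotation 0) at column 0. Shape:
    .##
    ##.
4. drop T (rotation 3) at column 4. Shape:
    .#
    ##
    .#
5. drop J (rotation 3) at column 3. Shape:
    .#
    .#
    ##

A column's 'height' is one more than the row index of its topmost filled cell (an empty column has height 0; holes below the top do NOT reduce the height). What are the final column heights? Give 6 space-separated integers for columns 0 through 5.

Answer: 2 3 3 6 8 6

Derivation:
Drop 1: J rot0 at col 2 lands with bottom-row=0; cleared 0 line(s) (total 0); column heights now [0 0 2 1 1 0], max=2
Drop 2: L rot2 at col 3 lands with bottom-row=1; cleared 0 line(s) (total 0); column heights now [0 0 2 3 3 3], max=3
Drop 3: S rot0 at col 0 lands with bottom-row=1; cleared 0 line(s) (total 0); column heights now [2 3 3 3 3 3], max=3
Drop 4: T rot3 at col 4 lands with bottom-row=3; cleared 0 line(s) (total 0); column heights now [2 3 3 3 5 6], max=6
Drop 5: J rot3 at col 3 lands with bottom-row=5; cleared 0 line(s) (total 0); column heights now [2 3 3 6 8 6], max=8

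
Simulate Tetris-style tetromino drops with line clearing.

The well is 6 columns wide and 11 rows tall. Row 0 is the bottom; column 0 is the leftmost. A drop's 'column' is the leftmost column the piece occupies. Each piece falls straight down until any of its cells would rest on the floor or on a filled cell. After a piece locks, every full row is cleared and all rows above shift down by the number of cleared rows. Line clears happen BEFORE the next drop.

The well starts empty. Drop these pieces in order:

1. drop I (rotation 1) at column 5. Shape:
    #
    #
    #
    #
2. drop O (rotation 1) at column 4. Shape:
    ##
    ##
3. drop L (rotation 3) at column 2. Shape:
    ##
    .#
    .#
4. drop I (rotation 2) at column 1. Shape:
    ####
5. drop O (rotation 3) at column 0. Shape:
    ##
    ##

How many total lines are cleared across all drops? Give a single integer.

Answer: 0

Derivation:
Drop 1: I rot1 at col 5 lands with bottom-row=0; cleared 0 line(s) (total 0); column heights now [0 0 0 0 0 4], max=4
Drop 2: O rot1 at col 4 lands with bottom-row=4; cleared 0 line(s) (total 0); column heights now [0 0 0 0 6 6], max=6
Drop 3: L rot3 at col 2 lands with bottom-row=0; cleared 0 line(s) (total 0); column heights now [0 0 3 3 6 6], max=6
Drop 4: I rot2 at col 1 lands with bottom-row=6; cleared 0 line(s) (total 0); column heights now [0 7 7 7 7 6], max=7
Drop 5: O rot3 at col 0 lands with bottom-row=7; cleared 0 line(s) (total 0); column heights now [9 9 7 7 7 6], max=9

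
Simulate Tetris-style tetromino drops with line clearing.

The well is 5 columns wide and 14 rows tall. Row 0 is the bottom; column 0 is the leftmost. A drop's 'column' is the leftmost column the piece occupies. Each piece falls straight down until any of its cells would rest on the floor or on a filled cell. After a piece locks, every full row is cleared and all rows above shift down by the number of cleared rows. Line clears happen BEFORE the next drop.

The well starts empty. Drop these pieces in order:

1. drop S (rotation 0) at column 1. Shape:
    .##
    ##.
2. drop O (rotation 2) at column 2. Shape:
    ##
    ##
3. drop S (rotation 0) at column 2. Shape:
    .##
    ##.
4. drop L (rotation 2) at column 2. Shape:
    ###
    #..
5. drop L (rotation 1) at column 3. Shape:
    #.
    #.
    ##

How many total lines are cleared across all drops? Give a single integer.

Answer: 0

Derivation:
Drop 1: S rot0 at col 1 lands with bottom-row=0; cleared 0 line(s) (total 0); column heights now [0 1 2 2 0], max=2
Drop 2: O rot2 at col 2 lands with bottom-row=2; cleared 0 line(s) (total 0); column heights now [0 1 4 4 0], max=4
Drop 3: S rot0 at col 2 lands with bottom-row=4; cleared 0 line(s) (total 0); column heights now [0 1 5 6 6], max=6
Drop 4: L rot2 at col 2 lands with bottom-row=5; cleared 0 line(s) (total 0); column heights now [0 1 7 7 7], max=7
Drop 5: L rot1 at col 3 lands with bottom-row=7; cleared 0 line(s) (total 0); column heights now [0 1 7 10 8], max=10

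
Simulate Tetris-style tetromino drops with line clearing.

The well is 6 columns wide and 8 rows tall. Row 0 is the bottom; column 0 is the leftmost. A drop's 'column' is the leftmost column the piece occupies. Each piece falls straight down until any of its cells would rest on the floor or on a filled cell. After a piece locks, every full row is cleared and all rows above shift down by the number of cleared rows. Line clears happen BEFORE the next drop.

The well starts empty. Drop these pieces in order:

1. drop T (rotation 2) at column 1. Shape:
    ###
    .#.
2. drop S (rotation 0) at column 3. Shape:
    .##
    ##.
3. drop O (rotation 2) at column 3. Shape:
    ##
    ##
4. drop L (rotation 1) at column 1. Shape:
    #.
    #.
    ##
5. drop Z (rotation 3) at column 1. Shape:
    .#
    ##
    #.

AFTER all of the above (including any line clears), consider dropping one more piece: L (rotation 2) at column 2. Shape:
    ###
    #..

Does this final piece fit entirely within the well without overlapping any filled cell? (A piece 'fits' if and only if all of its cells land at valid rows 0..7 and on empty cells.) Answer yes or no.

Answer: no

Derivation:
Drop 1: T rot2 at col 1 lands with bottom-row=0; cleared 0 line(s) (total 0); column heights now [0 2 2 2 0 0], max=2
Drop 2: S rot0 at col 3 lands with bottom-row=2; cleared 0 line(s) (total 0); column heights now [0 2 2 3 4 4], max=4
Drop 3: O rot2 at col 3 lands with bottom-row=4; cleared 0 line(s) (total 0); column heights now [0 2 2 6 6 4], max=6
Drop 4: L rot1 at col 1 lands with bottom-row=2; cleared 0 line(s) (total 0); column heights now [0 5 3 6 6 4], max=6
Drop 5: Z rot3 at col 1 lands with bottom-row=5; cleared 0 line(s) (total 0); column heights now [0 7 8 6 6 4], max=8
Test piece L rot2 at col 2 (width 3): heights before test = [0 7 8 6 6 4]; fits = False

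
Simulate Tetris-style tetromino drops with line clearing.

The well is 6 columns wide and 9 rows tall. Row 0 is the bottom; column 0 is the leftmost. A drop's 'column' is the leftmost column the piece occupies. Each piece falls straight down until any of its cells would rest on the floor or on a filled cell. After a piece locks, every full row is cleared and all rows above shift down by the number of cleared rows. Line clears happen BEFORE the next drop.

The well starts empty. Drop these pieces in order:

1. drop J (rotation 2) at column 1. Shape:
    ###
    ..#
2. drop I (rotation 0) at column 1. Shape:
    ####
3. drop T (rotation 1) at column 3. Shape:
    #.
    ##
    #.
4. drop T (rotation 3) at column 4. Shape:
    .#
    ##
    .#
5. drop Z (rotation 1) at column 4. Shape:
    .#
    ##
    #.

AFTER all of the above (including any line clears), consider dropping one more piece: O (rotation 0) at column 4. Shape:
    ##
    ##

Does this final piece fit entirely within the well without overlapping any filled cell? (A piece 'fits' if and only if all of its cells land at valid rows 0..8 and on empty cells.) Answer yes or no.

Answer: no

Derivation:
Drop 1: J rot2 at col 1 lands with bottom-row=0; cleared 0 line(s) (total 0); column heights now [0 2 2 2 0 0], max=2
Drop 2: I rot0 at col 1 lands with bottom-row=2; cleared 0 line(s) (total 0); column heights now [0 3 3 3 3 0], max=3
Drop 3: T rot1 at col 3 lands with bottom-row=3; cleared 0 line(s) (total 0); column heights now [0 3 3 6 5 0], max=6
Drop 4: T rot3 at col 4 lands with bottom-row=4; cleared 0 line(s) (total 0); column heights now [0 3 3 6 6 7], max=7
Drop 5: Z rot1 at col 4 lands with bottom-row=6; cleared 0 line(s) (total 0); column heights now [0 3 3 6 8 9], max=9
Test piece O rot0 at col 4 (width 2): heights before test = [0 3 3 6 8 9]; fits = False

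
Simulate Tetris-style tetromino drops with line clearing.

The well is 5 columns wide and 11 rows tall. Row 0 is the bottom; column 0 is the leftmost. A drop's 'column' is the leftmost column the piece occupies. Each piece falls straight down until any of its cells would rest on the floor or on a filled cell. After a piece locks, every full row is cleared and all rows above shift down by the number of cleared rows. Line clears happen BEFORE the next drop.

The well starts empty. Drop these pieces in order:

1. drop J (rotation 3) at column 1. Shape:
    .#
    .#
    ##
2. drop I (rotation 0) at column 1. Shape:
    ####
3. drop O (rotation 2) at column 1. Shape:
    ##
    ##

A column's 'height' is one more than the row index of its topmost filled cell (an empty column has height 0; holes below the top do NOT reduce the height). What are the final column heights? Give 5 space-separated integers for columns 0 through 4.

Answer: 0 6 6 4 4

Derivation:
Drop 1: J rot3 at col 1 lands with bottom-row=0; cleared 0 line(s) (total 0); column heights now [0 1 3 0 0], max=3
Drop 2: I rot0 at col 1 lands with bottom-row=3; cleared 0 line(s) (total 0); column heights now [0 4 4 4 4], max=4
Drop 3: O rot2 at col 1 lands with bottom-row=4; cleared 0 line(s) (total 0); column heights now [0 6 6 4 4], max=6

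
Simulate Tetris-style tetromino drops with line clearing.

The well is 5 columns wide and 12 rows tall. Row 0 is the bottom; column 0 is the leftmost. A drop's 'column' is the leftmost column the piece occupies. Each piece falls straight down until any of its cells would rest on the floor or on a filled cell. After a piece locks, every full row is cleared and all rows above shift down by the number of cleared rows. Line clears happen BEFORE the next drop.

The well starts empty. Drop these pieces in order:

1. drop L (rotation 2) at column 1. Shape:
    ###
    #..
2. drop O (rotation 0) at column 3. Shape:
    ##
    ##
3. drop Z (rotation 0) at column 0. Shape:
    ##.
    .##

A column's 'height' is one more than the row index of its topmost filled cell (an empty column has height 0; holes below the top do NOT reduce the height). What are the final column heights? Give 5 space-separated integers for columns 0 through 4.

Drop 1: L rot2 at col 1 lands with bottom-row=0; cleared 0 line(s) (total 0); column heights now [0 2 2 2 0], max=2
Drop 2: O rot0 at col 3 lands with bottom-row=2; cleared 0 line(s) (total 0); column heights now [0 2 2 4 4], max=4
Drop 3: Z rot0 at col 0 lands with bottom-row=2; cleared 0 line(s) (total 0); column heights now [4 4 3 4 4], max=4

Answer: 4 4 3 4 4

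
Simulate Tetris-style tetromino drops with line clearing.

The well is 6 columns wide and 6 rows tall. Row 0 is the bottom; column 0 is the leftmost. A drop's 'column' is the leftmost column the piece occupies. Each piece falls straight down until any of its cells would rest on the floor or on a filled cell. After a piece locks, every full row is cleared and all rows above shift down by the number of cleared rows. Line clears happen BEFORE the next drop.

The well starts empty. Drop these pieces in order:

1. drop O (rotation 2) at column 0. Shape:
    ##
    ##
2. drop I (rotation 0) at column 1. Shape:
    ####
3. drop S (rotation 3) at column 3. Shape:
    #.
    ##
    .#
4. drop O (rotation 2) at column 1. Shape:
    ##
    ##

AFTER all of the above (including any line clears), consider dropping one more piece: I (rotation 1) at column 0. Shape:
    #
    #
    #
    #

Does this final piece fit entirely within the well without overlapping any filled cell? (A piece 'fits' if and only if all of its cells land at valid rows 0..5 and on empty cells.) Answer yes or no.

Answer: yes

Derivation:
Drop 1: O rot2 at col 0 lands with bottom-row=0; cleared 0 line(s) (total 0); column heights now [2 2 0 0 0 0], max=2
Drop 2: I rot0 at col 1 lands with bottom-row=2; cleared 0 line(s) (total 0); column heights now [2 3 3 3 3 0], max=3
Drop 3: S rot3 at col 3 lands with bottom-row=3; cleared 0 line(s) (total 0); column heights now [2 3 3 6 5 0], max=6
Drop 4: O rot2 at col 1 lands with bottom-row=3; cleared 0 line(s) (total 0); column heights now [2 5 5 6 5 0], max=6
Test piece I rot1 at col 0 (width 1): heights before test = [2 5 5 6 5 0]; fits = True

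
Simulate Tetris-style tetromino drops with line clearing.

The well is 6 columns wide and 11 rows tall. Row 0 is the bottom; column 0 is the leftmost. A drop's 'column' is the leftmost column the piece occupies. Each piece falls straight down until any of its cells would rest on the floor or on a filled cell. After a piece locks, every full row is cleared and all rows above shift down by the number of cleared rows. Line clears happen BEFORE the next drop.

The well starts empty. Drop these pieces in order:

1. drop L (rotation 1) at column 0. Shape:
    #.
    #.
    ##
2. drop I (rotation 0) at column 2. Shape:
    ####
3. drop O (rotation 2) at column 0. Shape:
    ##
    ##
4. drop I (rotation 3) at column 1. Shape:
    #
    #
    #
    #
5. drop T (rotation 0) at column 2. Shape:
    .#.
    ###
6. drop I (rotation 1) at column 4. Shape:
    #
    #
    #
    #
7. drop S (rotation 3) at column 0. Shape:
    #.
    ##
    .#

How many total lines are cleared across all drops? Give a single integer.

Answer: 1

Derivation:
Drop 1: L rot1 at col 0 lands with bottom-row=0; cleared 0 line(s) (total 0); column heights now [3 1 0 0 0 0], max=3
Drop 2: I rot0 at col 2 lands with bottom-row=0; cleared 1 line(s) (total 1); column heights now [2 0 0 0 0 0], max=2
Drop 3: O rot2 at col 0 lands with bottom-row=2; cleared 0 line(s) (total 1); column heights now [4 4 0 0 0 0], max=4
Drop 4: I rot3 at col 1 lands with bottom-row=4; cleared 0 line(s) (total 1); column heights now [4 8 0 0 0 0], max=8
Drop 5: T rot0 at col 2 lands with bottom-row=0; cleared 0 line(s) (total 1); column heights now [4 8 1 2 1 0], max=8
Drop 6: I rot1 at col 4 lands with bottom-row=1; cleared 0 line(s) (total 1); column heights now [4 8 1 2 5 0], max=8
Drop 7: S rot3 at col 0 lands with bottom-row=8; cleared 0 line(s) (total 1); column heights now [11 10 1 2 5 0], max=11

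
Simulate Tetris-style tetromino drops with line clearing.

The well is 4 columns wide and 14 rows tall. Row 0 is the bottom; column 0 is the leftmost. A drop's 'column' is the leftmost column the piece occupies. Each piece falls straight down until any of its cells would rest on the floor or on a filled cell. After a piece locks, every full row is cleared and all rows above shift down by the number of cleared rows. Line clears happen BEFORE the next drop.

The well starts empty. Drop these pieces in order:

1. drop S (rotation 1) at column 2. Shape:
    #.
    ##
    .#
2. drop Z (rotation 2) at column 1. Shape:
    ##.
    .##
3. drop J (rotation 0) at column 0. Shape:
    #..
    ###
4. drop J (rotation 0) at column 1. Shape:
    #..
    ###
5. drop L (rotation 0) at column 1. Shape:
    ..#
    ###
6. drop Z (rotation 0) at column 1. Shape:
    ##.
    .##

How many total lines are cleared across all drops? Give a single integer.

Drop 1: S rot1 at col 2 lands with bottom-row=0; cleared 0 line(s) (total 0); column heights now [0 0 3 2], max=3
Drop 2: Z rot2 at col 1 lands with bottom-row=3; cleared 0 line(s) (total 0); column heights now [0 5 5 4], max=5
Drop 3: J rot0 at col 0 lands with bottom-row=5; cleared 0 line(s) (total 0); column heights now [7 6 6 4], max=7
Drop 4: J rot0 at col 1 lands with bottom-row=6; cleared 1 line(s) (total 1); column heights now [6 7 6 4], max=7
Drop 5: L rot0 at col 1 lands with bottom-row=7; cleared 0 line(s) (total 1); column heights now [6 8 8 9], max=9
Drop 6: Z rot0 at col 1 lands with bottom-row=9; cleared 0 line(s) (total 1); column heights now [6 11 11 10], max=11

Answer: 1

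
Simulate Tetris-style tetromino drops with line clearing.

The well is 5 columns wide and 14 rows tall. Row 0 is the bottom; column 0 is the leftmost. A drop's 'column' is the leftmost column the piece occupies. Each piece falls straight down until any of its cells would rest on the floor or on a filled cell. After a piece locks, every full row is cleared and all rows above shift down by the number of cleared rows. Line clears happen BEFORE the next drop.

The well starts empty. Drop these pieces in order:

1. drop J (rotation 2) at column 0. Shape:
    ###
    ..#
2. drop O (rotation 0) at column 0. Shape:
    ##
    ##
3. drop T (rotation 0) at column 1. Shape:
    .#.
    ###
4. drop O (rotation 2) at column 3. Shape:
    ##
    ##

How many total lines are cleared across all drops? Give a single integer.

Answer: 0

Derivation:
Drop 1: J rot2 at col 0 lands with bottom-row=0; cleared 0 line(s) (total 0); column heights now [2 2 2 0 0], max=2
Drop 2: O rot0 at col 0 lands with bottom-row=2; cleared 0 line(s) (total 0); column heights now [4 4 2 0 0], max=4
Drop 3: T rot0 at col 1 lands with bottom-row=4; cleared 0 line(s) (total 0); column heights now [4 5 6 5 0], max=6
Drop 4: O rot2 at col 3 lands with bottom-row=5; cleared 0 line(s) (total 0); column heights now [4 5 6 7 7], max=7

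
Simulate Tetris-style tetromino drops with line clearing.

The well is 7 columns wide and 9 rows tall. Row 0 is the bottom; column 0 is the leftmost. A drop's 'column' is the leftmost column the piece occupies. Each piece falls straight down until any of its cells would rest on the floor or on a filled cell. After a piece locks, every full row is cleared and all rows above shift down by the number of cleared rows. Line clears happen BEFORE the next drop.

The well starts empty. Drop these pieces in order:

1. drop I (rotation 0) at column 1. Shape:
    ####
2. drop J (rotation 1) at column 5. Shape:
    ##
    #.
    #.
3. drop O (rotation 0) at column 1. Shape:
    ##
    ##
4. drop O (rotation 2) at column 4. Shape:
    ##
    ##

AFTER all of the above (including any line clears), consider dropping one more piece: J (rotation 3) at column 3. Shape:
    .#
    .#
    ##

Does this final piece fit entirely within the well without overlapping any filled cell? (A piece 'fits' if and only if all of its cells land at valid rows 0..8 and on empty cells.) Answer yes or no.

Answer: yes

Derivation:
Drop 1: I rot0 at col 1 lands with bottom-row=0; cleared 0 line(s) (total 0); column heights now [0 1 1 1 1 0 0], max=1
Drop 2: J rot1 at col 5 lands with bottom-row=0; cleared 0 line(s) (total 0); column heights now [0 1 1 1 1 3 3], max=3
Drop 3: O rot0 at col 1 lands with bottom-row=1; cleared 0 line(s) (total 0); column heights now [0 3 3 1 1 3 3], max=3
Drop 4: O rot2 at col 4 lands with bottom-row=3; cleared 0 line(s) (total 0); column heights now [0 3 3 1 5 5 3], max=5
Test piece J rot3 at col 3 (width 2): heights before test = [0 3 3 1 5 5 3]; fits = True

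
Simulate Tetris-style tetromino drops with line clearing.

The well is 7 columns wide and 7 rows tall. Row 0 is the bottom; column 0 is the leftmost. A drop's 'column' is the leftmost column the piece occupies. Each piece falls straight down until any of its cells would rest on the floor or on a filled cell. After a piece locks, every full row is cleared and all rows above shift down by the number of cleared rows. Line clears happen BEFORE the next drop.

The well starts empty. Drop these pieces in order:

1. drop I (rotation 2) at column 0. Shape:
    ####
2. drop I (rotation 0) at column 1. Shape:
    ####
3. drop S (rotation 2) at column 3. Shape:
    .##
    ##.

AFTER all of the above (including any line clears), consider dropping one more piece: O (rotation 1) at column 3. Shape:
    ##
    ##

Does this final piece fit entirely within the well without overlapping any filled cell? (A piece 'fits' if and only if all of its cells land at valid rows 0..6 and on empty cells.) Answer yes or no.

Drop 1: I rot2 at col 0 lands with bottom-row=0; cleared 0 line(s) (total 0); column heights now [1 1 1 1 0 0 0], max=1
Drop 2: I rot0 at col 1 lands with bottom-row=1; cleared 0 line(s) (total 0); column heights now [1 2 2 2 2 0 0], max=2
Drop 3: S rot2 at col 3 lands with bottom-row=2; cleared 0 line(s) (total 0); column heights now [1 2 2 3 4 4 0], max=4
Test piece O rot1 at col 3 (width 2): heights before test = [1 2 2 3 4 4 0]; fits = True

Answer: yes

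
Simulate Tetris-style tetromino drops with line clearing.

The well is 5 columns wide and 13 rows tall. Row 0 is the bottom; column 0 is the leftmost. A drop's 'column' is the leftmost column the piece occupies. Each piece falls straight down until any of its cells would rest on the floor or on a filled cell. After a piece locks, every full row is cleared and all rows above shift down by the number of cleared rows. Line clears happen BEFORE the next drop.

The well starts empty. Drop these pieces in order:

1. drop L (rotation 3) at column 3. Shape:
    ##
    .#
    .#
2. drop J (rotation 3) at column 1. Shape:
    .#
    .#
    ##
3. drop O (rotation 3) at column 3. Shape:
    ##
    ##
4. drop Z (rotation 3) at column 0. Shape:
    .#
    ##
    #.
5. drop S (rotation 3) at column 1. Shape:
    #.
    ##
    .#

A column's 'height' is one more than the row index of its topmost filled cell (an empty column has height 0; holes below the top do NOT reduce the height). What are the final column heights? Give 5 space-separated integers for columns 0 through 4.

Answer: 2 6 5 5 5

Derivation:
Drop 1: L rot3 at col 3 lands with bottom-row=0; cleared 0 line(s) (total 0); column heights now [0 0 0 3 3], max=3
Drop 2: J rot3 at col 1 lands with bottom-row=0; cleared 0 line(s) (total 0); column heights now [0 1 3 3 3], max=3
Drop 3: O rot3 at col 3 lands with bottom-row=3; cleared 0 line(s) (total 0); column heights now [0 1 3 5 5], max=5
Drop 4: Z rot3 at col 0 lands with bottom-row=0; cleared 0 line(s) (total 0); column heights now [2 3 3 5 5], max=5
Drop 5: S rot3 at col 1 lands with bottom-row=3; cleared 0 line(s) (total 0); column heights now [2 6 5 5 5], max=6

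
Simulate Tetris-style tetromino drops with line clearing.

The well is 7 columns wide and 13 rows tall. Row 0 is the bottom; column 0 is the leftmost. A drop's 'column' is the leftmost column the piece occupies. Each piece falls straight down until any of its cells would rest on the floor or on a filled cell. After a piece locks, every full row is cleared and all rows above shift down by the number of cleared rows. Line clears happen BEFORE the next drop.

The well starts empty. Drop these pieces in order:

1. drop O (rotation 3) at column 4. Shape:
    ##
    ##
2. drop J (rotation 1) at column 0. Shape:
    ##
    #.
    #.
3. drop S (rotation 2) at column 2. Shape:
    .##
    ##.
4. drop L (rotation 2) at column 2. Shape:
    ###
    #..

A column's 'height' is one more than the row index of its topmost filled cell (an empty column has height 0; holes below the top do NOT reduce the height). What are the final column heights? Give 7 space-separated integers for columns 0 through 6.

Drop 1: O rot3 at col 4 lands with bottom-row=0; cleared 0 line(s) (total 0); column heights now [0 0 0 0 2 2 0], max=2
Drop 2: J rot1 at col 0 lands with bottom-row=0; cleared 0 line(s) (total 0); column heights now [3 3 0 0 2 2 0], max=3
Drop 3: S rot2 at col 2 lands with bottom-row=1; cleared 0 line(s) (total 0); column heights now [3 3 2 3 3 2 0], max=3
Drop 4: L rot2 at col 2 lands with bottom-row=2; cleared 0 line(s) (total 0); column heights now [3 3 4 4 4 2 0], max=4

Answer: 3 3 4 4 4 2 0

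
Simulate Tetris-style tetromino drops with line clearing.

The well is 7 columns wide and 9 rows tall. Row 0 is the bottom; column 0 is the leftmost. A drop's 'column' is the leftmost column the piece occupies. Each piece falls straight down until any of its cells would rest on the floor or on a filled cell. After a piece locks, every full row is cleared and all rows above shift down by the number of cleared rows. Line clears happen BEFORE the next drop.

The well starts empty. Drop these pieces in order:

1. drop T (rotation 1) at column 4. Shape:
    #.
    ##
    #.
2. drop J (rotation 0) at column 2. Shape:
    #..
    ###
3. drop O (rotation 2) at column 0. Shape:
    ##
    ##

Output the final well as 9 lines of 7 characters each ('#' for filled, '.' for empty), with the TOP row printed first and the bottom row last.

Answer: .......
.......
.......
.......
..#....
..###..
....#..
##..##.
##..#..

Derivation:
Drop 1: T rot1 at col 4 lands with bottom-row=0; cleared 0 line(s) (total 0); column heights now [0 0 0 0 3 2 0], max=3
Drop 2: J rot0 at col 2 lands with bottom-row=3; cleared 0 line(s) (total 0); column heights now [0 0 5 4 4 2 0], max=5
Drop 3: O rot2 at col 0 lands with bottom-row=0; cleared 0 line(s) (total 0); column heights now [2 2 5 4 4 2 0], max=5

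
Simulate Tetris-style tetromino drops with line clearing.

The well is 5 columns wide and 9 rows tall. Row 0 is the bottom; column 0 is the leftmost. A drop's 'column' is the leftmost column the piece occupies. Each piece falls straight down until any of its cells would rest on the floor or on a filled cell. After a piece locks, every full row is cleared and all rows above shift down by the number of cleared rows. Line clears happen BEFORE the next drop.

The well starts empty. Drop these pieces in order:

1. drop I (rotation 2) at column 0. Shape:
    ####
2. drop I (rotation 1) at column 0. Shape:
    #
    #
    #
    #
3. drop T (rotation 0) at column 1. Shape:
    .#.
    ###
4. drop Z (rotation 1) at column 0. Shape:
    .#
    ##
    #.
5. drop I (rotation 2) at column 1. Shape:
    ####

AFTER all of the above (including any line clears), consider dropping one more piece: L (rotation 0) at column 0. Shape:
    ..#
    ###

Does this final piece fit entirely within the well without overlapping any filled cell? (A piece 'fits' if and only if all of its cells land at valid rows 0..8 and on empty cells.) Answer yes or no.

Drop 1: I rot2 at col 0 lands with bottom-row=0; cleared 0 line(s) (total 0); column heights now [1 1 1 1 0], max=1
Drop 2: I rot1 at col 0 lands with bottom-row=1; cleared 0 line(s) (total 0); column heights now [5 1 1 1 0], max=5
Drop 3: T rot0 at col 1 lands with bottom-row=1; cleared 0 line(s) (total 0); column heights now [5 2 3 2 0], max=5
Drop 4: Z rot1 at col 0 lands with bottom-row=5; cleared 0 line(s) (total 0); column heights now [7 8 3 2 0], max=8
Drop 5: I rot2 at col 1 lands with bottom-row=8; cleared 0 line(s) (total 0); column heights now [7 9 9 9 9], max=9
Test piece L rot0 at col 0 (width 3): heights before test = [7 9 9 9 9]; fits = False

Answer: no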